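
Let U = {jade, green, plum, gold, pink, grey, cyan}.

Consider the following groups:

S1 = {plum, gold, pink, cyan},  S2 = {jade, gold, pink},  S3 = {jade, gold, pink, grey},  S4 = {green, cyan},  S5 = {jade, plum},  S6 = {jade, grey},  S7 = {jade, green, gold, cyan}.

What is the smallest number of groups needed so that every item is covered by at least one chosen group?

S1, S4, and S6 cover everything between them: the union {jade, green, plum, gold, pink, grey, cyan} is all of U.
No 2 of the 7 groups cover everything (all 21 combinations miss at least one item), so 3 is optimal.

3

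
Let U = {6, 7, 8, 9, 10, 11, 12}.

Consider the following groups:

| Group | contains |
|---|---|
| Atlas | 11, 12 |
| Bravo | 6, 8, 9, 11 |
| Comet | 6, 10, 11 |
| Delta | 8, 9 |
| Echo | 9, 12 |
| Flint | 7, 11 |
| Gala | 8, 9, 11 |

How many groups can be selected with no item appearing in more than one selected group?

2

Comet, Echo are pairwise disjoint (Comet={6,10,11}; Echo={9,12}).
Every remaining group overlaps one of these, and no 3 of the listed groups are pairwise disjoint, so 2 is the maximum.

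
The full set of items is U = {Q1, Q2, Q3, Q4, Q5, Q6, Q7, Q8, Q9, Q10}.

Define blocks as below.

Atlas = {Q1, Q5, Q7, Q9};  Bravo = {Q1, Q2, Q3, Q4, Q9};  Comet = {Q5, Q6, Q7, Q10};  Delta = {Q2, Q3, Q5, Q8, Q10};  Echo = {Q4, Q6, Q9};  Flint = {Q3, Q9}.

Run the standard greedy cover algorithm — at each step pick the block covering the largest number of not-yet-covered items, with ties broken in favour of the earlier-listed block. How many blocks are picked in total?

3

Greedy: pick Bravo (covers 5 new) → pick Comet (covers 4 new) → pick Delta (covers 1 new). Total picks: 3.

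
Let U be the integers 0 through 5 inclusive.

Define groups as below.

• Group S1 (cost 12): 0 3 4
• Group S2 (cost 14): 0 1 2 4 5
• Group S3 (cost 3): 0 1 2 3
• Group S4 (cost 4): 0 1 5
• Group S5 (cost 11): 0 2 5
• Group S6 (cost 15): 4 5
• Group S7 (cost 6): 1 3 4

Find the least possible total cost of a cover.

S3, S4, S7 together cover every element (S3 ∪ S4 ∪ S7 = {0, 1, 2, 3, 4, 5}); total cost 3 + 4 + 6 = 13.
No covering selection has total cost below 13.

13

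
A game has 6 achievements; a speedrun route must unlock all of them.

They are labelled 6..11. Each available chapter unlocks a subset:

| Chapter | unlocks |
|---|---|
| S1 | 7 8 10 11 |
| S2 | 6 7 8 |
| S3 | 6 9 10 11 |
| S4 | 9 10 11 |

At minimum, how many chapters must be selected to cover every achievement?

2

Take {S2, S4}. Their union is {6, 7, 8, 9, 10, 11}, which is all 6 achievements.
No single chapter has all 6 achievements (the largest, S1, has 4), so 2 is optimal.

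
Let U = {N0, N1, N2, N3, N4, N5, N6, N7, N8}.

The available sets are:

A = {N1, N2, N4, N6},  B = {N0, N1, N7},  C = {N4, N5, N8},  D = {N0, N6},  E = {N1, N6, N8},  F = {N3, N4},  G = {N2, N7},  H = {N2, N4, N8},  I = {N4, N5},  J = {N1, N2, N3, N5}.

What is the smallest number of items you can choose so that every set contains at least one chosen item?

4

T = {N0, N1, N4, N7} meets every set (each contains at least one member of T), and |T| = 4.
No choice of 3 items meets every set, so 4 is the minimum.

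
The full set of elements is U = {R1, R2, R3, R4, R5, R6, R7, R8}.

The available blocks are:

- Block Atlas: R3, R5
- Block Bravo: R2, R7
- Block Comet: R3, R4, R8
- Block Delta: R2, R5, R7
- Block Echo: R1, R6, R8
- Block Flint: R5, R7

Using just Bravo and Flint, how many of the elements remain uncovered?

5

Union of Bravo, Flint = {R2, R5, R7}.
Not covered: R1, R3, R4, R6, R8 — 5 elements.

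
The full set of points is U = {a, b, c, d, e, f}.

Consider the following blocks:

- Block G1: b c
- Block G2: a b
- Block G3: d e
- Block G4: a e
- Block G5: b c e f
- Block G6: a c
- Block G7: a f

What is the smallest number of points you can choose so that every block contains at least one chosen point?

3

The 3 points {a, b, e} hit every block.
The blocks G1, G3, G7 are pairwise disjoint, so any hitting set needs a separate point for each — at least 3. Hence 3 is optimal.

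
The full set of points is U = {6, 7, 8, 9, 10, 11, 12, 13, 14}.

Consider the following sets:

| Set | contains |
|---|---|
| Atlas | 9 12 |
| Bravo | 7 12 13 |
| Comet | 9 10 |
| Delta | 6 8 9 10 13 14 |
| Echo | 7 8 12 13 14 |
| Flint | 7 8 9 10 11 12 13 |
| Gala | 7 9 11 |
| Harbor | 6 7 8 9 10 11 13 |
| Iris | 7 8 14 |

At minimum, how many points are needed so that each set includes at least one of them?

2

H = {7, 9} meets every set (each contains at least one member of H), and |H| = 2.
The sets Comet, Echo are pairwise disjoint, so any hitting set needs a separate point for each — at least 2. Hence 2 is optimal.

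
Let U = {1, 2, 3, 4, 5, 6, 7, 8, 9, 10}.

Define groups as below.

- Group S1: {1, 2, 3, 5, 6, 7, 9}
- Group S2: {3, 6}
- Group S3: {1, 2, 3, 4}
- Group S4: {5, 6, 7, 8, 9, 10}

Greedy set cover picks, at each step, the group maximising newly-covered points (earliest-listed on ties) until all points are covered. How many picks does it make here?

3

Greedy: pick S1 (covers 7 new) → pick S4 (covers 2 new) → pick S3 (covers 1 new). Total picks: 3.
(The true minimum cover uses only 2 groups, so greedy is not optimal here.)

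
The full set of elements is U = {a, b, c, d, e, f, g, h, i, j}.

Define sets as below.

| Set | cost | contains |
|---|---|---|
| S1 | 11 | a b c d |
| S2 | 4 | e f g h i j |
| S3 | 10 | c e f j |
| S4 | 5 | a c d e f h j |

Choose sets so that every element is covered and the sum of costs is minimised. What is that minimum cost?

15

S1, S2 together cover every element (S1 ∪ S2 = {a, b, c, d, e, f, g, h, i, j}); total cost 11 + 4 = 15.
The greedy pick S2, S4, S1 costs 20; no covering selection beats 15.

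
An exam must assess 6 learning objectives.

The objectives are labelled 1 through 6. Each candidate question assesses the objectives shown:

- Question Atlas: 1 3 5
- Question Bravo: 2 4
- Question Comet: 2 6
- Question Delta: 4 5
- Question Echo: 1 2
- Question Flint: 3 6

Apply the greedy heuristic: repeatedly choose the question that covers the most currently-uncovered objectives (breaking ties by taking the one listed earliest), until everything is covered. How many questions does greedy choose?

3

Greedy: pick Atlas (covers 3 new) → pick Bravo (covers 2 new) → pick Comet (covers 1 new). Total picks: 3.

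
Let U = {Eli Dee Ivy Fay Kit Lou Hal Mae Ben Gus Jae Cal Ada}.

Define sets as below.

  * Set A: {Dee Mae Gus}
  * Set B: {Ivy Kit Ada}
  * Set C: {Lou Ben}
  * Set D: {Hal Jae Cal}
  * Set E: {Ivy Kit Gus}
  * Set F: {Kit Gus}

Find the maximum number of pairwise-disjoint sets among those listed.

4

A, B, C, D are pairwise disjoint (A={Dee,Mae,Gus}; B={Ivy,Kit,Ada}; C={Lou,Ben}; D={Hal,Jae,Cal}).
Every remaining set overlaps one of these, and no 5 of the listed sets are pairwise disjoint, so 4 is the maximum.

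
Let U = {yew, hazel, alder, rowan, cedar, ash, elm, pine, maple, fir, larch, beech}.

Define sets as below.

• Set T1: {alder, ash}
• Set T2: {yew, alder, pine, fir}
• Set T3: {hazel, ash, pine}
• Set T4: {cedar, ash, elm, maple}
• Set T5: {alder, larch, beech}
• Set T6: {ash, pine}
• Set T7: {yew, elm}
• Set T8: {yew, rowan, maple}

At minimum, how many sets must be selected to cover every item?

5

Take {T2, T3, T4, T5, T8}. Their union is {yew, hazel, alder, rowan, cedar, ash, elm, pine, maple, fir, larch, beech}, which is all 12 items.
No 4 of the 8 sets cover everything (all 70 combinations miss at least one item), so 5 is optimal.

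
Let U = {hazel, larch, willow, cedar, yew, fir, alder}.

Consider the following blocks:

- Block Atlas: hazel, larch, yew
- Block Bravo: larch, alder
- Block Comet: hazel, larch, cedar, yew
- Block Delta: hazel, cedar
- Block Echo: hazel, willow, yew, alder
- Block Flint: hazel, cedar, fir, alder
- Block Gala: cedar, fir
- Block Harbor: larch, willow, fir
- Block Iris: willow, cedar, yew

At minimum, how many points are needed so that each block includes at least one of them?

The 3 points {hazel, larch, cedar} hit every block.
No choice of 2 points meets every block, so 3 is the minimum.

3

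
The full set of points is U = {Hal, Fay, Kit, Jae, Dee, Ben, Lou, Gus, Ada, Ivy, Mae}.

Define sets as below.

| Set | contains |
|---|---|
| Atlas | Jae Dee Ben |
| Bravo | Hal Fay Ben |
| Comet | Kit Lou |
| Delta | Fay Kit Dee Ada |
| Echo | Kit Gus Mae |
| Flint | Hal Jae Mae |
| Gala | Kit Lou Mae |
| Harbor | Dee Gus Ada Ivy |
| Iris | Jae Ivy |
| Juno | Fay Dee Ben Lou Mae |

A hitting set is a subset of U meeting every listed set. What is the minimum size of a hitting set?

4

The 4 points {Kit, Jae, Ben, Ada} hit every set.
No choice of 3 points meets every set, so 4 is the minimum.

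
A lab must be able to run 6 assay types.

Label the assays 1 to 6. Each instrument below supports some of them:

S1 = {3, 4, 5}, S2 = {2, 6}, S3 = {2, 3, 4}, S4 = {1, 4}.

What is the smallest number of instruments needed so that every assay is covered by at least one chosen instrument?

3

S1 and S2 and S4 together: S1 ∪ S2 ∪ S4 = {1, 2, 3, 4, 5, 6} — every assay is covered.
Only S4 contains 1, so S4 is forced; the remaining 4 assays need at least 2 more instruments (each remaining instrument adds at most 2) — so at least 3 instruments are needed, and 3 is optimal.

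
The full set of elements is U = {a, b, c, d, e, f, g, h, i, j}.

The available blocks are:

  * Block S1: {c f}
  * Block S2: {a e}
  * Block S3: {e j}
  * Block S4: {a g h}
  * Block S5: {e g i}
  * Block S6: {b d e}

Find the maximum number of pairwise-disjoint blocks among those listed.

S1, S3, S4 are pairwise disjoint (S1={c,f}; S3={e,j}; S4={a,g,h}).
Every remaining block overlaps one of these, and no 4 of the listed blocks are pairwise disjoint, so 3 is the maximum.

3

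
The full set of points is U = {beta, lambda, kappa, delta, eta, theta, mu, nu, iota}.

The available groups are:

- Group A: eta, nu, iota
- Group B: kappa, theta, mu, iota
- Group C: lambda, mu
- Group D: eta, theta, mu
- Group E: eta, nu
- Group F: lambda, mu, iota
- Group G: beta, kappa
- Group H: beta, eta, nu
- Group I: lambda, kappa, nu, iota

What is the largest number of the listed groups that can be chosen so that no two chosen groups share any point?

E, F, G are pairwise disjoint (E={eta,nu}; F={lambda,mu,iota}; G={beta,kappa}).
Every remaining group overlaps one of these, and no 4 of the listed groups are pairwise disjoint, so 3 is the maximum.

3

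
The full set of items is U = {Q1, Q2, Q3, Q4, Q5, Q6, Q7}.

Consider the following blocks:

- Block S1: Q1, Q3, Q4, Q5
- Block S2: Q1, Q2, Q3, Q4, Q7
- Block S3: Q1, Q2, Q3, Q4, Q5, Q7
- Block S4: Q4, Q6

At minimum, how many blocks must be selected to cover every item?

2

S3 and S4 together: S3 ∪ S4 = {Q1, Q2, Q3, Q4, Q5, Q6, Q7} — every item is covered.
No single block has all 7 items (the largest, S3, has 6), so 2 is optimal.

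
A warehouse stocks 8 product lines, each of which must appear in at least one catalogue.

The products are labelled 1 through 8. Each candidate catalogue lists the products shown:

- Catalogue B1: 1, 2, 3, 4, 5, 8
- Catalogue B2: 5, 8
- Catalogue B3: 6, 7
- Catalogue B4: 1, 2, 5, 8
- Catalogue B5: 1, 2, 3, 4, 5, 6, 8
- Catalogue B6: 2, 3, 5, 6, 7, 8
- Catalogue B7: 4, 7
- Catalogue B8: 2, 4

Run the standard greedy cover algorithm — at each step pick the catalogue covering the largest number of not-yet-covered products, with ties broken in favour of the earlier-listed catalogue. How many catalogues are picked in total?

Greedy: pick B5 (covers 7 new) → pick B3 (covers 1 new). Total picks: 2.

2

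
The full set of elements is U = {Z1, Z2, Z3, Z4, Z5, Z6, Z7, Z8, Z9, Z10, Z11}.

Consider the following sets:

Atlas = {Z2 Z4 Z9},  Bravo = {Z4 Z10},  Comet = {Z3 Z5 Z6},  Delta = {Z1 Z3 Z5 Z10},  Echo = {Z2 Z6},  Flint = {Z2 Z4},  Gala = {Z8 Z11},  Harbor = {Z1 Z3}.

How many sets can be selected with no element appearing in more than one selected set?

4

Bravo, Echo, Gala, Harbor are pairwise disjoint (Bravo={Z4,Z10}; Echo={Z2,Z6}; Gala={Z8,Z11}; Harbor={Z1,Z3}).
Every remaining set overlaps one of these, and no 5 of the listed sets are pairwise disjoint, so 4 is the maximum.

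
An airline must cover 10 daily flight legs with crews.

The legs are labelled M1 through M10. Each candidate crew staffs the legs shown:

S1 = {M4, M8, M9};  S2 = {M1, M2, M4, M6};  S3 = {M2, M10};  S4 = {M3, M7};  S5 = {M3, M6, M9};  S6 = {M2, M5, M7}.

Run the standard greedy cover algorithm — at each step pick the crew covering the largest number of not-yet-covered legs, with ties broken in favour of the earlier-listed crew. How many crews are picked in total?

Greedy: pick S2 (covers 4 new) → pick S1 (covers 2 new) → pick S4 (covers 2 new) → pick S3 (covers 1 new) → pick S6 (covers 1 new). Total picks: 5.

5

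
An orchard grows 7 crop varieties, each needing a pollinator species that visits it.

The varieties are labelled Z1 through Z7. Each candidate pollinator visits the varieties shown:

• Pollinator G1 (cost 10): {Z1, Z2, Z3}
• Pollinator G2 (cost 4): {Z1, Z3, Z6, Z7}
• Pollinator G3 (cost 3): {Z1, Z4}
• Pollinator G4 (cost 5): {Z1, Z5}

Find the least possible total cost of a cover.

G1, G2, G3, G4 together cover every variety (G1 ∪ G2 ∪ G3 ∪ G4 = {Z1, Z2, Z3, Z4, Z5, Z6, Z7}); total cost 10 + 4 + 3 + 5 = 22.
No covering selection has total cost below 22.

22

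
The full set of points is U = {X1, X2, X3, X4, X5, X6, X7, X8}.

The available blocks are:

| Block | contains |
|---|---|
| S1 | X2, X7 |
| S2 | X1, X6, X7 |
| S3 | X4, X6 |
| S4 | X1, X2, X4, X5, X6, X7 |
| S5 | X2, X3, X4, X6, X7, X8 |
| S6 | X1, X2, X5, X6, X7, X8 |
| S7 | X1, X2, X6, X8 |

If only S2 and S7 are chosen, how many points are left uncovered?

3

Union of S2, S7 = {X1, X2, X6, X7, X8}.
Not covered: X3, X4, X5 — 3 points.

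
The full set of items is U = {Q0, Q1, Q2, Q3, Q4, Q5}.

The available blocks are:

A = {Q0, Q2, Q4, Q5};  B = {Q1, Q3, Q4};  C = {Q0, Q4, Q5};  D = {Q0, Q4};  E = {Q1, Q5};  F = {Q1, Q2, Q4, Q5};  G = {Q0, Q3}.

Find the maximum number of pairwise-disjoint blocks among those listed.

F, G are pairwise disjoint (F={Q1,Q2,Q4,Q5}; G={Q0,Q3}).
Every remaining block overlaps one of these, and no 3 of the listed blocks are pairwise disjoint, so 2 is the maximum.

2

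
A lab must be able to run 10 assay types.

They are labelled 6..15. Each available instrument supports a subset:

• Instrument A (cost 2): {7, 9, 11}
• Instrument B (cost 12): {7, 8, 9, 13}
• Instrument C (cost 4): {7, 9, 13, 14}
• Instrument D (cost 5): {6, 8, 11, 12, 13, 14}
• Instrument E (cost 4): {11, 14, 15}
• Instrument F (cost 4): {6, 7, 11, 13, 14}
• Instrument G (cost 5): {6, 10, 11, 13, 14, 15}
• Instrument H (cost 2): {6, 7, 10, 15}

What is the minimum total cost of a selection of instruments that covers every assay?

9

A, D, H together cover every assay (A ∪ D ∪ H = {6, 7, 8, 9, 10, 11, 12, 13, 14, 15}); total cost 2 + 5 + 2 = 9.
No covering selection has total cost below 9.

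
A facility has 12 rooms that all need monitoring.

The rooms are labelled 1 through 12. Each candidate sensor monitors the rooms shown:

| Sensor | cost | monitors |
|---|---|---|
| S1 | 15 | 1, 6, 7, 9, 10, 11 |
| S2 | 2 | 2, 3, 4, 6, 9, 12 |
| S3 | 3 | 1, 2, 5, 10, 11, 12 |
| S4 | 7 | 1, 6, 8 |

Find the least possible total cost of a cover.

27

S1, S2, S3, S4 together cover every room (S1 ∪ S2 ∪ S3 ∪ S4 = {1, 2, 3, 4, 5, 6, 7, 8, 9, 10, 11, 12}); total cost 15 + 2 + 3 + 7 = 27.
No covering selection has total cost below 27.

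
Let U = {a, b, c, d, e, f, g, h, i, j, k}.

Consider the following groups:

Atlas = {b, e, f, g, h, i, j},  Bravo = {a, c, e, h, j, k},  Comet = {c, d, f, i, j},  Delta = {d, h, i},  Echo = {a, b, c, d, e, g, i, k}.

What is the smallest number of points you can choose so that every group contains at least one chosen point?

2

The 2 points {d, j} hit every group.
No single point lies in every group, so at least 2 are needed and 2 is optimal.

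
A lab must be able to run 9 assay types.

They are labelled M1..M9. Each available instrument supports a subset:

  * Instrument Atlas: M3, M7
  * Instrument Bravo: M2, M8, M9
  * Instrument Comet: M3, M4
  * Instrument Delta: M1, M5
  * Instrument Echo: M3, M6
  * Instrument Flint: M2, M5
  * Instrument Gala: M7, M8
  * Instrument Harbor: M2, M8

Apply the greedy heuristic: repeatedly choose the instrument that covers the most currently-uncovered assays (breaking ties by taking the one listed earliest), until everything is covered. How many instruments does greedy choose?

5

Greedy: pick Bravo (covers 3 new) → pick Atlas (covers 2 new) → pick Delta (covers 2 new) → pick Comet (covers 1 new) → pick Echo (covers 1 new). Total picks: 5.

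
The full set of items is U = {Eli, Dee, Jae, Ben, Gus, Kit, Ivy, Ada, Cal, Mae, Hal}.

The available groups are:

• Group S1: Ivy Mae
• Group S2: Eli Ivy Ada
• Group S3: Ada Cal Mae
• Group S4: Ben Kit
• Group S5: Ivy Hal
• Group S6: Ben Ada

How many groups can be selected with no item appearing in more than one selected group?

S3, S4, S5 are pairwise disjoint (S3={Ada,Cal,Mae}; S4={Ben,Kit}; S5={Ivy,Hal}).
Every remaining group overlaps one of these, and no 4 of the listed groups are pairwise disjoint, so 3 is the maximum.

3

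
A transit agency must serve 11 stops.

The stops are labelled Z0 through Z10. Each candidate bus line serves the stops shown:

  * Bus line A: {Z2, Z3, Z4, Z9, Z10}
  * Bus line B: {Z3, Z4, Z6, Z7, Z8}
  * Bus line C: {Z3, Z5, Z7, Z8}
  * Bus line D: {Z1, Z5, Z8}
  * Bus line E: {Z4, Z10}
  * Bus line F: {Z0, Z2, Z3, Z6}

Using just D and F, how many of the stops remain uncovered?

Union of D, F = {Z0, Z1, Z2, Z3, Z5, Z6, Z8}.
Not covered: Z4, Z7, Z9, Z10 — 4 stops.

4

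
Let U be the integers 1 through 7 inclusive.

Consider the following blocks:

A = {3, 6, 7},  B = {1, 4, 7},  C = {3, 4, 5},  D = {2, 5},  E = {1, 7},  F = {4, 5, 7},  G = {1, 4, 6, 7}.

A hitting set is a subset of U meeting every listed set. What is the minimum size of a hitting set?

H = {5, 7} meets every block (each contains at least one member of H), and |H| = 2.
The blocks D, E are pairwise disjoint, so any hitting set needs a separate item for each — at least 2. Hence 2 is optimal.

2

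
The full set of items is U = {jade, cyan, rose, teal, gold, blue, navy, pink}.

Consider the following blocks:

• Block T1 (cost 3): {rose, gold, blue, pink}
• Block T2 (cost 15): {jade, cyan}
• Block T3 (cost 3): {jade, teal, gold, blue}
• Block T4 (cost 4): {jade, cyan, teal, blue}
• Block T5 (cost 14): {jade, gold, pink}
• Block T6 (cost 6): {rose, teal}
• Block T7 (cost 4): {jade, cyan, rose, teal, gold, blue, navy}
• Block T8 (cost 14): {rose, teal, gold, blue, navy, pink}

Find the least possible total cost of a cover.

T1, T7 together cover every item (T1 ∪ T7 = {jade, cyan, rose, teal, gold, blue, navy, pink}); total cost 3 + 4 = 7.
No covering selection has total cost below 7.

7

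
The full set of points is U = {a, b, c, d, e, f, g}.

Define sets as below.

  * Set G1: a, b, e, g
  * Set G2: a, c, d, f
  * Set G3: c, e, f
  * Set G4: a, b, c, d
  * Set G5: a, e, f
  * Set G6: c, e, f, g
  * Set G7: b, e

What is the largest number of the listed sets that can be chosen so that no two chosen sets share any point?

2

G2, G7 are pairwise disjoint (G2={a,c,d,f}; G7={b,e}).
Every remaining set overlaps one of these, and no 3 of the listed sets are pairwise disjoint, so 2 is the maximum.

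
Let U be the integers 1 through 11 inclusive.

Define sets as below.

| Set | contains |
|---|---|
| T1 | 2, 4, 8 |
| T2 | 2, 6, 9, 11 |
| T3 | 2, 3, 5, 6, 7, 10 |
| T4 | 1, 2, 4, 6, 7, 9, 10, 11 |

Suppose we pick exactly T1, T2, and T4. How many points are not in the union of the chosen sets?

Union of T1, T2, T4 = {1, 2, 4, 6, 7, 8, 9, 10, 11}.
Not covered: 3, 5 — 2 points.

2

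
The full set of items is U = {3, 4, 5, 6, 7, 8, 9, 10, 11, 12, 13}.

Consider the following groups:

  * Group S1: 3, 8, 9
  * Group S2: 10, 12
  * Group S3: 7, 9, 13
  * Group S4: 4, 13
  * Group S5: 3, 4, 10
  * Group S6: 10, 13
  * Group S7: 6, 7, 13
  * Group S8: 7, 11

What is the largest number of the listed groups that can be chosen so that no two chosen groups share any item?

S1, S2, S4, S8 are pairwise disjoint (S1={3,8,9}; S2={10,12}; S4={4,13}; S8={7,11}).
Every remaining group overlaps one of these, and no 5 of the listed groups are pairwise disjoint, so 4 is the maximum.

4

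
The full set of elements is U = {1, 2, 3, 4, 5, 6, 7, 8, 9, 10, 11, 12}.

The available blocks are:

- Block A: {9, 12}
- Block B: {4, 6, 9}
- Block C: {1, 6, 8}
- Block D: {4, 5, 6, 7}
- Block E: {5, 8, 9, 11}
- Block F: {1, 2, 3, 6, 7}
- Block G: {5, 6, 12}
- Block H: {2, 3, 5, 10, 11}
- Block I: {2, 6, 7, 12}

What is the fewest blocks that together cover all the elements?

4

B and C and H and I together: B ∪ C ∪ H ∪ I = {1, 2, 3, 4, 5, 6, 7, 8, 9, 10, 11, 12} — every element is covered.
Only H contains 10, so H is forced; the remaining 7 elements need at least 3 more blocks (each remaining block adds at most 3) — so at least 4 blocks are needed, and 4 is optimal.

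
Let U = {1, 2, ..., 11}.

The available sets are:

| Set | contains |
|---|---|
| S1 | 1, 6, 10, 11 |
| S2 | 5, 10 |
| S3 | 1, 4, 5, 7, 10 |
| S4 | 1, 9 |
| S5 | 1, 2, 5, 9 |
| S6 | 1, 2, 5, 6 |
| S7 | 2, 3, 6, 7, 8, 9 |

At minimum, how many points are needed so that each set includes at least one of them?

3

Take H = {1, 2, 5}. Each listed set contains at least one of these, so H is a hitting set of size 3.
No choice of 2 points meets every set, so 3 is the minimum.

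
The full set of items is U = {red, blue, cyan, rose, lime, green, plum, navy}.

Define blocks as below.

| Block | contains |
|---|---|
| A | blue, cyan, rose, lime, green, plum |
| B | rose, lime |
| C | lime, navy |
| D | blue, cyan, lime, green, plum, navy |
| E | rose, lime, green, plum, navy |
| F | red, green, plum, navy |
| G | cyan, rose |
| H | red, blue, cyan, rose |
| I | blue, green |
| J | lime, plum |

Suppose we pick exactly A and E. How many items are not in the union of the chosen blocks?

1

Union of A, E = {blue, cyan, rose, lime, green, plum, navy}.
Not covered: red — 1 item.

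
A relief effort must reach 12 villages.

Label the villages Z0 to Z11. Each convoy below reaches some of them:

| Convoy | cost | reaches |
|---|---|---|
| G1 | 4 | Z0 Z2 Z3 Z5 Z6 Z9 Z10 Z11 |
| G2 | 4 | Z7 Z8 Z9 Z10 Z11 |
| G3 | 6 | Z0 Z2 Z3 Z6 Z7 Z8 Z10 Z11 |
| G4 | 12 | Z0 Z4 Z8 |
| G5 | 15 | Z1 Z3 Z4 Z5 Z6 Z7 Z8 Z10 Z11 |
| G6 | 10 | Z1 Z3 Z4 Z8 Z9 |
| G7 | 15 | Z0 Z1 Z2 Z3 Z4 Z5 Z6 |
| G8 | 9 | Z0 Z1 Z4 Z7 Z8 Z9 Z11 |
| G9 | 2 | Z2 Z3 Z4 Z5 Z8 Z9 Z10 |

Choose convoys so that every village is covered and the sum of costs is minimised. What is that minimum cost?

G1, G8 together cover every village (G1 ∪ G8 = {Z0, Z1, Z2, Z3, Z4, Z5, Z6, Z7, Z8, Z9, Z10, Z11}); total cost 4 + 9 = 13.
The greedy pick G9, G1, G2, G8 costs 19; no covering selection beats 13.

13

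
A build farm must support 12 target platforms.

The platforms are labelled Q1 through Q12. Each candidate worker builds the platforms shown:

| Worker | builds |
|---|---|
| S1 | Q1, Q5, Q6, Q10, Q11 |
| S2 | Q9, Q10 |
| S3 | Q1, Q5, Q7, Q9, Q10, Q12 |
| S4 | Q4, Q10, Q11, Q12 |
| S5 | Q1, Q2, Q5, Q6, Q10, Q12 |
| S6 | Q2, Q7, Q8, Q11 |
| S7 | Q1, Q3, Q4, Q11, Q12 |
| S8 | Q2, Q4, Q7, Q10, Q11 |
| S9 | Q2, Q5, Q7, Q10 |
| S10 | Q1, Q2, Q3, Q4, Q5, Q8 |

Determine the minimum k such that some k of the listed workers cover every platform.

S1 and S3 and S10 together: S1 ∪ S3 ∪ S10 = {Q1, Q2, Q3, Q4, Q5, Q6, Q7, Q8, Q9, Q10, Q11, Q12} — every platform is covered.
No 2 of the 10 workers cover everything (all 45 combinations miss at least one platform), so 3 is optimal.

3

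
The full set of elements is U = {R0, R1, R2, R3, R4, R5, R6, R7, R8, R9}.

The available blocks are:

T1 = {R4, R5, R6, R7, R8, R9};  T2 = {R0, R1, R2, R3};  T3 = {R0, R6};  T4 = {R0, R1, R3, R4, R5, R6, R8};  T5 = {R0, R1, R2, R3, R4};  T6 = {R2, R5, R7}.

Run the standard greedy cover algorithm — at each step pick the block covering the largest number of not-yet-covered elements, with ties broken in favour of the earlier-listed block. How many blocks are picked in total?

Greedy: pick T4 (covers 7 new) → pick T1 (covers 2 new) → pick T2 (covers 1 new). Total picks: 3.
(The true minimum cover uses only 2 blocks, so greedy is not optimal here.)

3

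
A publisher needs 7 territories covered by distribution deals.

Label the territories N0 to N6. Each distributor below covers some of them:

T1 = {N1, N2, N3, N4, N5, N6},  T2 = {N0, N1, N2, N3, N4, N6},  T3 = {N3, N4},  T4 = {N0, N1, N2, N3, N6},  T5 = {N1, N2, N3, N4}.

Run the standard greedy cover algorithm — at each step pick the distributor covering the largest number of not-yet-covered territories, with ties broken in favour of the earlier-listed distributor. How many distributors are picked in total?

2

Greedy: pick T1 (covers 6 new) → pick T2 (covers 1 new). Total picks: 2.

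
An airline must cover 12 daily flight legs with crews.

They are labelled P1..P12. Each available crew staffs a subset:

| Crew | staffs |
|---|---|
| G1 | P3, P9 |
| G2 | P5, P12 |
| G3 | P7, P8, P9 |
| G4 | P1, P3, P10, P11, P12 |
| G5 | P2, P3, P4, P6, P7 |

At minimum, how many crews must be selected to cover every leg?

4

Take {G2, G3, G4, G5}. Their union is {P1, P2, P3, P4, P5, P6, P7, P8, P9, P10, P11, P12}, which is all 12 legs.
No 3 of the 5 crews cover everything (all 10 combinations miss at least one leg), so 4 is optimal.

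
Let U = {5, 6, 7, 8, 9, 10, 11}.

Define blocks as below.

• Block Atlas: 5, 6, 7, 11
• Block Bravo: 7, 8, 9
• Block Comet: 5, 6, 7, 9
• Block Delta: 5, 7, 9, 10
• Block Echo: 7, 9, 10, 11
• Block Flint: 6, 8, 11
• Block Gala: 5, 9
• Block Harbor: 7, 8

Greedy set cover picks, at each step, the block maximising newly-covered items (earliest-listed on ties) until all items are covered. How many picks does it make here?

3

Greedy: pick Atlas (covers 4 new) → pick Bravo (covers 2 new) → pick Delta (covers 1 new). Total picks: 3.
(The true minimum cover uses only 2 blocks, so greedy is not optimal here.)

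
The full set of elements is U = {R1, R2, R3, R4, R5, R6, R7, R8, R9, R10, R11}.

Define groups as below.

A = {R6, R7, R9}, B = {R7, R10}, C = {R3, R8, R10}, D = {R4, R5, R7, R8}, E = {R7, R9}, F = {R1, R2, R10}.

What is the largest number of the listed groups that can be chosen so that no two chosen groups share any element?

D, F are pairwise disjoint (D={R4,R5,R7,R8}; F={R1,R2,R10}).
Every remaining group overlaps one of these, and no 3 of the listed groups are pairwise disjoint, so 2 is the maximum.

2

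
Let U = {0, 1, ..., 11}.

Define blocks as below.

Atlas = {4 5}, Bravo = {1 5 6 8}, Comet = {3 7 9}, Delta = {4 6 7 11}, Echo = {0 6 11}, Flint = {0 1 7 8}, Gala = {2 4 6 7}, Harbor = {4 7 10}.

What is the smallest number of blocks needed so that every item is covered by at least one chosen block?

5

Bravo and Comet and Echo and Gala and Harbor together: Bravo ∪ Comet ∪ Echo ∪ Gala ∪ Harbor = {0, 1, 2, 3, 4, 5, 6, 7, 8, 9, 10, 11} — every item is covered.
No 4 of the 8 blocks cover everything (all 70 combinations miss at least one item), so 5 is optimal.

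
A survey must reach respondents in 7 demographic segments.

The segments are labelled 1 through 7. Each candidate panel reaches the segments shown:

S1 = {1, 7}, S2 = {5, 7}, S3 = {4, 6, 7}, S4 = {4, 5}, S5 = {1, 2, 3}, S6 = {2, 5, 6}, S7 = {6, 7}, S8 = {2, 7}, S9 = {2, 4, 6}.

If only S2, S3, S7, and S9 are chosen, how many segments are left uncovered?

Union of S2, S3, S7, S9 = {2, 4, 5, 6, 7}.
Not covered: 1, 3 — 2 segments.

2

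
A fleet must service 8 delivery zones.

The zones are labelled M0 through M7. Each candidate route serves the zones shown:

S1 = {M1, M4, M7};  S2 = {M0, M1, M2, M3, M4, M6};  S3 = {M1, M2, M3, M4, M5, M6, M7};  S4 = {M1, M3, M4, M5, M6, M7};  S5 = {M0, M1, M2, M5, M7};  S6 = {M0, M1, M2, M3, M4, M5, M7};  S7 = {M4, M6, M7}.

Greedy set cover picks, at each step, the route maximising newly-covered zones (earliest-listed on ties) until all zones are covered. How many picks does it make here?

Greedy: pick S3 (covers 7 new) → pick S2 (covers 1 new). Total picks: 2.

2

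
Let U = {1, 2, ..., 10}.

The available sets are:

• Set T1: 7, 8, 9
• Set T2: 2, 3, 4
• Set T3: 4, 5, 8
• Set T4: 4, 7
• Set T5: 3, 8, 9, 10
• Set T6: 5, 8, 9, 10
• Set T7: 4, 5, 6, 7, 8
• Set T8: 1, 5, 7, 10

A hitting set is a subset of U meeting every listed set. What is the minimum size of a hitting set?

3

H = {4, 7, 10} meets every set (each contains at least one member of H), and |H| = 3.
No choice of 2 elements meets every set, so 3 is the minimum.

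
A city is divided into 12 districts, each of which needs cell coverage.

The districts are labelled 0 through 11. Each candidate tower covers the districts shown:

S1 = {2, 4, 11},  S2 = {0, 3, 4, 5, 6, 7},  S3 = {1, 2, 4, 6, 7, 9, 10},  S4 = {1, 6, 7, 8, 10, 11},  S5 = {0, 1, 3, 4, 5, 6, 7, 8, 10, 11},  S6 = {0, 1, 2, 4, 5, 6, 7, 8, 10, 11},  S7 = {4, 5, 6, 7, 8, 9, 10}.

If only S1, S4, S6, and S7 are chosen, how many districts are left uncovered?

1

Union of S1, S4, S6, S7 = {0, 1, 2, 4, 5, 6, 7, 8, 9, 10, 11}.
Not covered: 3 — 1 district.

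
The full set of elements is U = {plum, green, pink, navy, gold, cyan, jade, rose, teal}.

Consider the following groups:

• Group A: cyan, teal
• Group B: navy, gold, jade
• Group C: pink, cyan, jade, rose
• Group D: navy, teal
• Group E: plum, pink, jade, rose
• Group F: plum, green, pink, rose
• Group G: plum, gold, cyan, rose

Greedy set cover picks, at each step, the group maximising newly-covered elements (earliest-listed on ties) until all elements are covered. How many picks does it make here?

Greedy: pick C (covers 4 new) → pick B (covers 2 new) → pick F (covers 2 new) → pick A (covers 1 new). Total picks: 4.
(The true minimum cover uses only 3 groups, so greedy is not optimal here.)

4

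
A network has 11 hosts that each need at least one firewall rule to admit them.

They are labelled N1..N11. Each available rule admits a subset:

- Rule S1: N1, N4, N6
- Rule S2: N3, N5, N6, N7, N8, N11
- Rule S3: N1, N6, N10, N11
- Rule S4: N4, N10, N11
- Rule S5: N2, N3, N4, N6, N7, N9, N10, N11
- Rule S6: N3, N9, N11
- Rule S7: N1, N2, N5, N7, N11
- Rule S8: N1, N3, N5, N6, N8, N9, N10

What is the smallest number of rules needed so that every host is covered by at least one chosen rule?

S5 and S8 together: S5 ∪ S8 = {N1, N2, N3, N4, N5, N6, N7, N8, N9, N10, N11} — every host is covered.
No single rule has all 11 hosts (the largest, S5, has 8), so 2 is optimal.

2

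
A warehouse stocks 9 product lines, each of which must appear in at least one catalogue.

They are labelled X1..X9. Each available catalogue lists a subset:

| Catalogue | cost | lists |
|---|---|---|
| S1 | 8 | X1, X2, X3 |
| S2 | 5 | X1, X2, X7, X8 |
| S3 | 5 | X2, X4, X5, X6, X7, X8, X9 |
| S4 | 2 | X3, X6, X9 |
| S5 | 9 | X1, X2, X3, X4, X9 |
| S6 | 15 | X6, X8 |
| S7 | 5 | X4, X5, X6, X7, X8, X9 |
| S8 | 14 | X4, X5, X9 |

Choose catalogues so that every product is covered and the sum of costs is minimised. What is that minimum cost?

S2, S3, S4 together cover every product (S2 ∪ S3 ∪ S4 = {X1, X2, X3, X4, X5, X6, X7, X8, X9}); total cost 5 + 5 + 2 = 12.
No covering selection has total cost below 12.

12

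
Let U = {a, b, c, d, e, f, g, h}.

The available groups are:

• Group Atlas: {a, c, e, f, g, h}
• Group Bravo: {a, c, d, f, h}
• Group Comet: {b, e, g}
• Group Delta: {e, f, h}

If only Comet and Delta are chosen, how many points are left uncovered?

Union of Comet, Delta = {b, e, f, g, h}.
Not covered: a, c, d — 3 points.

3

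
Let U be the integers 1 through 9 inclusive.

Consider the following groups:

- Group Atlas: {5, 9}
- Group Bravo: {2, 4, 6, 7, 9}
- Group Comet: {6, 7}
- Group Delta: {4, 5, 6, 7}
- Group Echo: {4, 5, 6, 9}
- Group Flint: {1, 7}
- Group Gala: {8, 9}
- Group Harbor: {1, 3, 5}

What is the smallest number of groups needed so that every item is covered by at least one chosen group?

3

Take {Bravo, Gala, Harbor}. Their union is {1, 2, 3, 4, 5, 6, 7, 8, 9}, which is all 9 items.
Only Bravo contains 2, so Bravo is forced; the remaining 4 items need at least 2 more groups (each remaining group adds at most 3) — so at least 3 groups are needed, and 3 is optimal.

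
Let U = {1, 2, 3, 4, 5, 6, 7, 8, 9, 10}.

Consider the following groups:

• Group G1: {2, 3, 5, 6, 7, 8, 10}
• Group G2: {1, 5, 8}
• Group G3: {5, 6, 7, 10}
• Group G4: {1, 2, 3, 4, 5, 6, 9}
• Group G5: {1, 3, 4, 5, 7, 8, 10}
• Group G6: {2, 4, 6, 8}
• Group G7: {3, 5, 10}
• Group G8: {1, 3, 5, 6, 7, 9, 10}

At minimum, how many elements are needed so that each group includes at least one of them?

Take H = {5, 6}. Each listed group contains at least one of these, so H is a hitting set of size 2.
The groups G6, G7 are pairwise disjoint, so any hitting set needs a separate element for each — at least 2. Hence 2 is optimal.

2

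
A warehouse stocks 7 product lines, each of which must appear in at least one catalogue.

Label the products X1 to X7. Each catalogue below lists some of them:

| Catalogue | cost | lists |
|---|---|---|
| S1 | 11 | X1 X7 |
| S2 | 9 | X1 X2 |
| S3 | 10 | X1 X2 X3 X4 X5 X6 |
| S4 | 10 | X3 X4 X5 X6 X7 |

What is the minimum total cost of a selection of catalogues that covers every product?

19

S2, S4 together cover every product (S2 ∪ S4 = {X1, X2, X3, X4, X5, X6, X7}); total cost 9 + 10 = 19.
The greedy pick S3, S4 costs 20; no covering selection beats 19.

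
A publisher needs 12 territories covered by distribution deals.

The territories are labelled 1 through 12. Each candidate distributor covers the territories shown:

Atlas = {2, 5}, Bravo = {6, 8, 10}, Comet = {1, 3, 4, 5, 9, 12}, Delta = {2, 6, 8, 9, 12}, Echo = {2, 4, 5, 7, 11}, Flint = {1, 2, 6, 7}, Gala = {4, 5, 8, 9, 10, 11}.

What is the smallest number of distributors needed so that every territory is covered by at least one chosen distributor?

Take {Bravo, Comet, Echo}. Their union is {1, 2, 3, 4, 5, 6, 7, 8, 9, 10, 11, 12}, which is all 12 territories.
Only Comet contains 3, so Comet is forced; the remaining 6 territories need at least 2 more distributors (each remaining distributor adds at most 3) — so at least 3 distributors are needed, and 3 is optimal.

3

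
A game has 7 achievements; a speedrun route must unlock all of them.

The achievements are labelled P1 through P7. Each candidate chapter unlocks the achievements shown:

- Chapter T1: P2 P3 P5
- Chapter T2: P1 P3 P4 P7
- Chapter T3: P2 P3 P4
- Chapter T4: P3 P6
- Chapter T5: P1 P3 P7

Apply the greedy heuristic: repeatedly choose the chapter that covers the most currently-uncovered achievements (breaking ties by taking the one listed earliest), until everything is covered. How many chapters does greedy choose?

Greedy: pick T2 (covers 4 new) → pick T1 (covers 2 new) → pick T4 (covers 1 new). Total picks: 3.

3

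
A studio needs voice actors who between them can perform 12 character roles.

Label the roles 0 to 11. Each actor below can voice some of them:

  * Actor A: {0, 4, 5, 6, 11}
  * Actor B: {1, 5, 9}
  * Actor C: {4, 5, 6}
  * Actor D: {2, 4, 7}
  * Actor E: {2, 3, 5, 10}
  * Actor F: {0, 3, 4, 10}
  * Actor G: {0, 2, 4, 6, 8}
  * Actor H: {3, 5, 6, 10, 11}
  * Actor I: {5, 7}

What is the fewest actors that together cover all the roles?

Take {B, G, H, I}. Their union is {0, 1, 2, 3, 4, 5, 6, 7, 8, 9, 10, 11}, which is all 12 roles.
No 3 of the 9 actors cover everything (all 84 combinations miss at least one role), so 4 is optimal.

4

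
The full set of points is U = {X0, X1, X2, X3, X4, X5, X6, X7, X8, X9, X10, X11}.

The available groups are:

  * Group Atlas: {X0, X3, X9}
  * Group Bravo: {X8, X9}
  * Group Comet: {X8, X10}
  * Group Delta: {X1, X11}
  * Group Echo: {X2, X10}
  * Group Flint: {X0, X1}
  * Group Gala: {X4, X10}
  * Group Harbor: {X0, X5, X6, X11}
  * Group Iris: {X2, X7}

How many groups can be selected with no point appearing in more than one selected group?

4

Bravo, Delta, Gala, Iris are pairwise disjoint (Bravo={X8,X9}; Delta={X1,X11}; Gala={X4,X10}; Iris={X2,X7}).
Every remaining group overlaps one of these, and no 5 of the listed groups are pairwise disjoint, so 4 is the maximum.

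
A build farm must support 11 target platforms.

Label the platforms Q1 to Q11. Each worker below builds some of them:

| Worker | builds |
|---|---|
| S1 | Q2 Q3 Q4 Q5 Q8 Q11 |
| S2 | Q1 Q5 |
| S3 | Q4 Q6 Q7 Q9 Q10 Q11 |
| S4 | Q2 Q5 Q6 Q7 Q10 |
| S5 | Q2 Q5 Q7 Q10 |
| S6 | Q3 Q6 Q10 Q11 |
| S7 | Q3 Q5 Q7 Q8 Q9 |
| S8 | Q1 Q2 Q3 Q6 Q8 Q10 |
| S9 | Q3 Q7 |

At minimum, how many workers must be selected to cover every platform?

S3 and S5 and S8 together: S3 ∪ S5 ∪ S8 = {Q1, Q2, Q3, Q4, Q5, Q6, Q7, Q8, Q9, Q10, Q11} — every platform is covered.
No 2 of the 9 workers cover everything (all 36 combinations miss at least one platform), so 3 is optimal.

3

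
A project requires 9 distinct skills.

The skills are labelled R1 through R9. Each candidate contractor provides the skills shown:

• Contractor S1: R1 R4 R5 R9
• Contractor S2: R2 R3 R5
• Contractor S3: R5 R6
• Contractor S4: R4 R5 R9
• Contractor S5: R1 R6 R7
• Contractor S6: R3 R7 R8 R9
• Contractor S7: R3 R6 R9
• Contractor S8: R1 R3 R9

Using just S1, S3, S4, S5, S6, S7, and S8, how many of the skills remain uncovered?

1

Union of S1, S3, S4, S5, S6, S7, S8 = {R1, R3, R4, R5, R6, R7, R8, R9}.
Not covered: R2 — 1 skill.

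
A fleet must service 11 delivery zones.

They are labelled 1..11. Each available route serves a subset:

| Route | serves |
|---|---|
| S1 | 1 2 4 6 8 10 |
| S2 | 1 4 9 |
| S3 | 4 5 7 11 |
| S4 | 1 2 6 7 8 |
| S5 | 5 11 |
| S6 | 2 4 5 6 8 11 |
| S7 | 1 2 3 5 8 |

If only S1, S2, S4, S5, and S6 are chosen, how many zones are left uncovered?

Union of S1, S2, S4, S5, S6 = {1, 2, 4, 5, 6, 7, 8, 9, 10, 11}.
Not covered: 3 — 1 zone.

1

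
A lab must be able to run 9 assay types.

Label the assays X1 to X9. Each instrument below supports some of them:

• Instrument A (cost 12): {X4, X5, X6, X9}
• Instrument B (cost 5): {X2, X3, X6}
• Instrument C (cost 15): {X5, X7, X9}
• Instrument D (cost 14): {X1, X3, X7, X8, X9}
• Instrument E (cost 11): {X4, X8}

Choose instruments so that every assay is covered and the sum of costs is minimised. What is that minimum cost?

31

A, B, D together cover every assay (A ∪ B ∪ D = {X1, X2, X3, X4, X5, X6, X7, X8, X9}); total cost 12 + 5 + 14 = 31.
No covering selection has total cost below 31.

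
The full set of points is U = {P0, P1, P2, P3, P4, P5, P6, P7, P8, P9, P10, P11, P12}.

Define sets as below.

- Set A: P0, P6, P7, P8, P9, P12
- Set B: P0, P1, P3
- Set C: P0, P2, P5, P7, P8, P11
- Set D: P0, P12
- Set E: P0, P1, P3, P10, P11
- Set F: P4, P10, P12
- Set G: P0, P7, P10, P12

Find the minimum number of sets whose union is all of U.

4

Take {A, C, E, F}. Their union is {P0, P1, P2, P3, P4, P5, P6, P7, P8, P9, P10, P11, P12}, which is all 13 points.
Only C contains P2, so C is forced; the remaining 7 points need at least 3 more sets (each remaining set adds at most 3) — so at least 4 sets are needed, and 4 is optimal.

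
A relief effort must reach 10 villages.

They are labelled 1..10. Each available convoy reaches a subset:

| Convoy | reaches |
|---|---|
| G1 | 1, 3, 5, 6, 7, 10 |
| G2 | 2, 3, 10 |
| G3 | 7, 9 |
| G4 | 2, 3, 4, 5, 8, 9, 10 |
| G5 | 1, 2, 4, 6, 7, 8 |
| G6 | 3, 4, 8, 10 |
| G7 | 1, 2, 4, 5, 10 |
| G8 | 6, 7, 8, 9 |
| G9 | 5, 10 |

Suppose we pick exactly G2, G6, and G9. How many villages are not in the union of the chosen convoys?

4

Union of G2, G6, G9 = {2, 3, 4, 5, 8, 10}.
Not covered: 1, 6, 7, 9 — 4 villages.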